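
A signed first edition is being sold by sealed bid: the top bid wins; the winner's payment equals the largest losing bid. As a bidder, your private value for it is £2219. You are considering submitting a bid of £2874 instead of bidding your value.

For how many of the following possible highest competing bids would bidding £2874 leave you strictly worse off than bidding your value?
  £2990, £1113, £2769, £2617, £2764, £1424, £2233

4

The deviation hurts exactly when the highest competing bid lies strictly between £2219 and £2874 — overbidding then wins at a price above your value.
£2990: above both → same outcome either way.
£1113: below both → same outcome either way.
£2769: inside the interval → strictly worse (loss £550).
£2617: inside the interval → strictly worse (loss £398).
£2764: inside the interval → strictly worse (loss £545).
£1424: below both → same outcome either way.
£2233: inside the interval → strictly worse (loss £14).
Count: 4.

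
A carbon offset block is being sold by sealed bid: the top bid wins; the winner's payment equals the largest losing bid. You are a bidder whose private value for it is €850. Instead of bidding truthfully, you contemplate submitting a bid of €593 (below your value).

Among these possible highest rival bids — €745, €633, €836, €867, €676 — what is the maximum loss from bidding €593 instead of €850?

€745: truthful gives €105, deviation gives €0 → loss €105.
€633: truthful gives €217, deviation gives €0 → loss €217.
€836: truthful gives €14, deviation gives €0 → loss €14.
€867: same outcome either way → loss €0.
€676: truthful gives €174, deviation gives €0 → loss €174.
Maximum loss: €217.

€217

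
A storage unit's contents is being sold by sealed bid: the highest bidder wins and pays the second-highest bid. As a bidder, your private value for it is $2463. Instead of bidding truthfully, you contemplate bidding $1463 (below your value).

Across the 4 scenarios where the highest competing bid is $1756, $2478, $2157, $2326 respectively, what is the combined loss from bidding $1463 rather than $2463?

The deviation costs you only when the competing bid falls strictly between $1463 and $2463; elsewhere both bids give the same outcome.
$1756: truthful payoff $707, deviation payoff $0 → loss $707.
$2478: outcomes coincide → loss $0.
$2157: truthful payoff $306, deviation payoff $0 → loss $306.
$2326: truthful payoff $137, deviation payoff $0 → loss $137.
Total loss = $707 + $306 + $137 = $1150.

$1150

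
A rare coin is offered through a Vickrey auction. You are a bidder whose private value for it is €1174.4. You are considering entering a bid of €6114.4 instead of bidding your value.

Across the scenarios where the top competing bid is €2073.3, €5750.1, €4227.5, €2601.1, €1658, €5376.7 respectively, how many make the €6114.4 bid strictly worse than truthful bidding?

The deviation hurts exactly when the highest competing bid lies strictly between €1174.4 and €6114.4 — overbidding then wins at a price above your value.
€2073.3: inside the interval → strictly worse (loss €898.9).
€5750.1: inside the interval → strictly worse (loss €4575.7).
€4227.5: inside the interval → strictly worse (loss €3053.1).
€2601.1: inside the interval → strictly worse (loss €1426.7).
€1658: inside the interval → strictly worse (loss €483.6).
€5376.7: inside the interval → strictly worse (loss €4202.3).
Count: 6.

6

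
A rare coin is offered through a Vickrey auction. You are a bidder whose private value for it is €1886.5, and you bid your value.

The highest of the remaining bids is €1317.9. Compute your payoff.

€568.6

Your bid €1886.5 exceeds the highest competing bid €1317.9, so you win.
In a second-price auction the winner pays the second-highest bid, €1317.9.
Payoff = value − price = €1886.5 − €1317.9 = €568.6.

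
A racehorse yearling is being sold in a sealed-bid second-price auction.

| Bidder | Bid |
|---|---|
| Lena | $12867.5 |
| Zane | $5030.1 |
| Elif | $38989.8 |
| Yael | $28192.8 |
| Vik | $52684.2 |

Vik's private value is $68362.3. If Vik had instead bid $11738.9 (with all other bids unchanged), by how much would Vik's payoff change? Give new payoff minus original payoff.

The highest bid among the other bidders is $38989.8; Vik's bid doesn't change that.
Original bid $52684.2: Vik is highest, pays the top rival bid $38989.8; payoff $68362.3 − $38989.8 = $29372.5.
Alternative bid $11738.9: Vik is not highest (top rival bid is $38989.8); payoff $0.
Change in payoff = $0 − ($29372.5) = −$29372.5.

−$29372.5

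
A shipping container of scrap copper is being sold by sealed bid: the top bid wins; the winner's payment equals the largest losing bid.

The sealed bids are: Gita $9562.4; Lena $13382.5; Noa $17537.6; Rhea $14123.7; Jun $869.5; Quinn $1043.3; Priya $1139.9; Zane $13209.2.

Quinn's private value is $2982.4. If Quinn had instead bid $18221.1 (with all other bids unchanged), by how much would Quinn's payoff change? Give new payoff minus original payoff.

The highest bid among the other bidders is $17537.6; Quinn's bid doesn't change that.
Original bid $1043.3: Quinn is not highest (top rival bid is $17537.6); payoff $0.
Alternative bid $18221.1: Quinn is highest, pays the top rival bid $17537.6; payoff $2982.4 − $17537.6 = −$14555.2.
Change in payoff = −$14555.2 − ($0) = −$14555.2.

−$14555.2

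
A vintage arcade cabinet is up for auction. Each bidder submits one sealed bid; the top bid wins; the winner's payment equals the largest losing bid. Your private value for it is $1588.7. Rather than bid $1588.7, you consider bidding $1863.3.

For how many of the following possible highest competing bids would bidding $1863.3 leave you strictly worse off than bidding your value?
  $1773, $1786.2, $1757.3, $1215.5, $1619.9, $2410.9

The deviation hurts exactly when the highest competing bid lies strictly between $1588.7 and $1863.3 — overbidding then wins at a price above your value.
$1773: inside the interval → strictly worse (loss $184.3).
$1786.2: inside the interval → strictly worse (loss $197.5).
$1757.3: inside the interval → strictly worse (loss $168.6).
$1215.5: below both → same outcome either way.
$1619.9: inside the interval → strictly worse (loss $31.2).
$2410.9: above both → same outcome either way.
Count: 4.

4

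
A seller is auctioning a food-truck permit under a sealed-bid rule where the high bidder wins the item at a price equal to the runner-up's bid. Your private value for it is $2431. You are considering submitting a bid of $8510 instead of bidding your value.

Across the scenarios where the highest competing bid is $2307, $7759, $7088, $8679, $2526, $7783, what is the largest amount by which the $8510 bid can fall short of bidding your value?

$2307: same outcome either way → loss $0.
$7759: truthful gives $0, deviation gives −$5328 → loss $5328.
$7088: truthful gives $0, deviation gives −$4657 → loss $4657.
$8679: same outcome either way → loss $0.
$2526: truthful gives $0, deviation gives −$95 → loss $95.
$7783: truthful gives $0, deviation gives −$5352 → loss $5352.
Maximum loss: $5352.

$5352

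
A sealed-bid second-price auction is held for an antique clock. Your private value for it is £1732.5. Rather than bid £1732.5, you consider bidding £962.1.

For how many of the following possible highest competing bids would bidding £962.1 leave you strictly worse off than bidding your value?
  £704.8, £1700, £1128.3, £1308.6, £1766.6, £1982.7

3

The deviation hurts exactly when the highest competing bid lies strictly between £962.1 and £1732.5 — underbidding then forfeits a profitable win.
£704.8: below both → same outcome either way.
£1700: inside the interval → strictly worse (loss £32.5).
£1128.3: inside the interval → strictly worse (loss £604.2).
£1308.6: inside the interval → strictly worse (loss £423.9).
£1766.6: above both → same outcome either way.
£1982.7: above both → same outcome either way.
Count: 3.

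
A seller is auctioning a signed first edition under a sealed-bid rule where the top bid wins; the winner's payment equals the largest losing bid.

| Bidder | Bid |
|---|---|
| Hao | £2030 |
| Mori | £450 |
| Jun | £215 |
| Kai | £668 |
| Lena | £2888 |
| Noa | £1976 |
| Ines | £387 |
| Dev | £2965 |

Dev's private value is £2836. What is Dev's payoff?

Highest bid: Dev at £2965, so Dev wins.
Second-highest bid: Lena at £2888 — that is the price the winner pays.
Dev's payoff = value − price = £2836 − £2888 = −£52.

−£52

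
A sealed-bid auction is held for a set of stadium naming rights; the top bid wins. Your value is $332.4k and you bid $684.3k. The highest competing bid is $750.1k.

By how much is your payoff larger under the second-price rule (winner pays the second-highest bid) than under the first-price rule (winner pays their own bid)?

Your bid $684.3k is below $750.1k, so you lose under either rule.
Payoff is $0k in both cases; difference = $0k.

$0k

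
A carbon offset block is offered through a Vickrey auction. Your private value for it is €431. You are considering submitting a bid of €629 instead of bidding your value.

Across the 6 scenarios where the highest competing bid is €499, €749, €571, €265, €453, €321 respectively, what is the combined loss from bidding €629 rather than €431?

The deviation costs you only when the competing bid falls strictly between €431 and €629; elsewhere both bids give the same outcome.
€499: truthful payoff €0, deviation payoff −€68 → loss €68.
€749: outcomes coincide → loss €0.
€571: truthful payoff €0, deviation payoff −€140 → loss €140.
€265: outcomes coincide → loss €0.
€453: truthful payoff €0, deviation payoff −€22 → loss €22.
€321: outcomes coincide → loss €0.
Total loss = €68 + €140 + €22 = €230.

€230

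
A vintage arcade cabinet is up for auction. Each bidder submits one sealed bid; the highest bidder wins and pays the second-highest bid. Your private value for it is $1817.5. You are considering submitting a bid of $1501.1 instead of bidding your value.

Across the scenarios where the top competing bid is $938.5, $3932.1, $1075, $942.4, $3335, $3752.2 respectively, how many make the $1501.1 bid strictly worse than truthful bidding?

0

The deviation hurts exactly when the highest competing bid lies strictly between $1501.1 and $1817.5 — underbidding then forfeits a profitable win.
$938.5: below both → same outcome either way.
$3932.1: above both → same outcome either way.
$1075: below both → same outcome either way.
$942.4: below both → same outcome either way.
$3335: above both → same outcome either way.
$3752.2: above both → same outcome either way.
Count: 0.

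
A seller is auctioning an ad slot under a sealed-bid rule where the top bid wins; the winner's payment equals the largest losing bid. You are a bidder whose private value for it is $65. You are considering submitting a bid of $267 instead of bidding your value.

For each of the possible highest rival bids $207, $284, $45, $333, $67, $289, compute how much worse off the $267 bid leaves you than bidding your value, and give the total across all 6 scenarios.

The deviation costs you only when the competing bid falls strictly between $65 and $267; elsewhere both bids give the same outcome.
$207: truthful payoff $0, deviation payoff −$142 → loss $142.
$284: outcomes coincide → loss $0.
$45: outcomes coincide → loss $0.
$333: outcomes coincide → loss $0.
$67: truthful payoff $0, deviation payoff −$2 → loss $2.
$289: outcomes coincide → loss $0.
Total loss = $142 + $2 = $144.

$144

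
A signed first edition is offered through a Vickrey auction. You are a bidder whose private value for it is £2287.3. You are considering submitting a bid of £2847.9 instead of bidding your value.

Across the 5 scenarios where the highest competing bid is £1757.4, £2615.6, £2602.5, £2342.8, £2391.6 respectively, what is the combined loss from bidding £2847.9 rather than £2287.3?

The deviation costs you only when the competing bid falls strictly between £2287.3 and £2847.9; elsewhere both bids give the same outcome.
£1757.4: outcomes coincide → loss £0.
£2615.6: truthful payoff £0, deviation payoff −£328.3 → loss £328.3.
£2602.5: truthful payoff £0, deviation payoff −£315.2 → loss £315.2.
£2342.8: truthful payoff £0, deviation payoff −£55.5 → loss £55.5.
£2391.6: truthful payoff £0, deviation payoff −£104.3 → loss £104.3.
Total loss = £328.3 + £315.2 + £55.5 + £104.3 = £803.3.

£803.3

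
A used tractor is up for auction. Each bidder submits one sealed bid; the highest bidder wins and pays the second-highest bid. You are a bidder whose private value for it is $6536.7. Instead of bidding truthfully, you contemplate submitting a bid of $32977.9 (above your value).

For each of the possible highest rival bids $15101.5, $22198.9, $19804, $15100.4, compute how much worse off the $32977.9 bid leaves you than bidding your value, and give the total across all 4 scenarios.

The deviation costs you only when the competing bid falls strictly between $6536.7 and $32977.9; elsewhere both bids give the same outcome.
$15101.5: truthful payoff $0, deviation payoff −$8564.8 → loss $8564.8.
$22198.9: truthful payoff $0, deviation payoff −$15662.2 → loss $15662.2.
$19804: truthful payoff $0, deviation payoff −$13267.3 → loss $13267.3.
$15100.4: truthful payoff $0, deviation payoff −$8563.7 → loss $8563.7.
Total loss = $8564.8 + $15662.2 + $13267.3 + $8563.7 = $46058.
Truthful bidding weakly dominates here: raising your bid can only win items priced above your value, and lowering it can only forfeit items priced below.

$46058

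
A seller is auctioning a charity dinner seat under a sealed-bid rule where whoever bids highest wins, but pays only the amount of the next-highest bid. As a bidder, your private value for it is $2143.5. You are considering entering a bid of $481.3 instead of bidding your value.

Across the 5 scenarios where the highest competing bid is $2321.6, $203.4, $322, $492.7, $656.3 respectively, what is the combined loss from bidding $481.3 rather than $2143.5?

$3138

The deviation costs you only when the competing bid falls strictly between $481.3 and $2143.5; elsewhere both bids give the same outcome.
$2321.6: outcomes coincide → loss $0.
$203.4: outcomes coincide → loss $0.
$322: outcomes coincide → loss $0.
$492.7: truthful payoff $1650.8, deviation payoff $0 → loss $1650.8.
$656.3: truthful payoff $1487.2, deviation payoff $0 → loss $1487.2.
Total loss = $1650.8 + $1487.2 = $3138.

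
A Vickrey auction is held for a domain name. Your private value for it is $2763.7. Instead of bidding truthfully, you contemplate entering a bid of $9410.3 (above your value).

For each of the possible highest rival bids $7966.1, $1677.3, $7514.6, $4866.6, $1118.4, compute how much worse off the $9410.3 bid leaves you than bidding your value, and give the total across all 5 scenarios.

The deviation costs you only when the competing bid falls strictly between $2763.7 and $9410.3; elsewhere both bids give the same outcome.
$7966.1: truthful payoff $0, deviation payoff −$5202.4 → loss $5202.4.
$1677.3: outcomes coincide → loss $0.
$7514.6: truthful payoff $0, deviation payoff −$4750.9 → loss $4750.9.
$4866.6: truthful payoff $0, deviation payoff −$2102.9 → loss $2102.9.
$1118.4: outcomes coincide → loss $0.
Total loss = $5202.4 + $4750.9 + $2102.9 = $12056.2.

$12056.2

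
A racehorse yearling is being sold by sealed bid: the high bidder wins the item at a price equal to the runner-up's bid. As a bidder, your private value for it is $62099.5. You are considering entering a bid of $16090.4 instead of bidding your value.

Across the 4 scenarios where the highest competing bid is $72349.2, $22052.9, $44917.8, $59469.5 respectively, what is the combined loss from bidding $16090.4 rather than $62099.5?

The deviation costs you only when the competing bid falls strictly between $16090.4 and $62099.5; elsewhere both bids give the same outcome.
$72349.2: outcomes coincide → loss $0.
$22052.9: truthful payoff $40046.6, deviation payoff $0 → loss $40046.6.
$44917.8: truthful payoff $17181.7, deviation payoff $0 → loss $17181.7.
$59469.5: truthful payoff $2630, deviation payoff $0 → loss $2630.
Total loss = $40046.6 + $17181.7 + $2630 = $59858.3.

$59858.3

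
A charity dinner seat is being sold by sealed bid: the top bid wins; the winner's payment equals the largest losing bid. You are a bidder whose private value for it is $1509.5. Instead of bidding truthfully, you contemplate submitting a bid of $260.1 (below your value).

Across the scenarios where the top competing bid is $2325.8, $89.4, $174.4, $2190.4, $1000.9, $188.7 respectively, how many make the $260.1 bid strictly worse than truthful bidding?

The deviation hurts exactly when the highest competing bid lies strictly between $260.1 and $1509.5 — underbidding then forfeits a profitable win.
$2325.8: above both → same outcome either way.
$89.4: below both → same outcome either way.
$174.4: below both → same outcome either way.
$2190.4: above both → same outcome either way.
$1000.9: inside the interval → strictly worse (loss $508.6).
$188.7: below both → same outcome either way.
Count: 1.

1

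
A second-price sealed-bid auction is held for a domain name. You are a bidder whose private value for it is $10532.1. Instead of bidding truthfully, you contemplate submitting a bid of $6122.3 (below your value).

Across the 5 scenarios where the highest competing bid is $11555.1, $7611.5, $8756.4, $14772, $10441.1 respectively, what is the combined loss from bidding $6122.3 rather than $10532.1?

$4787.3

The deviation costs you only when the competing bid falls strictly between $6122.3 and $10532.1; elsewhere both bids give the same outcome.
$11555.1: outcomes coincide → loss $0.
$7611.5: truthful payoff $2920.6, deviation payoff $0 → loss $2920.6.
$8756.4: truthful payoff $1775.7, deviation payoff $0 → loss $1775.7.
$14772: outcomes coincide → loss $0.
$10441.1: truthful payoff $91, deviation payoff $0 → loss $91.
Total loss = $2920.6 + $1775.7 + $91 = $4787.3.
Because the price is fixed by the runner-up's bid, deviating from your value can only change a good outcome into a bad one — never the reverse.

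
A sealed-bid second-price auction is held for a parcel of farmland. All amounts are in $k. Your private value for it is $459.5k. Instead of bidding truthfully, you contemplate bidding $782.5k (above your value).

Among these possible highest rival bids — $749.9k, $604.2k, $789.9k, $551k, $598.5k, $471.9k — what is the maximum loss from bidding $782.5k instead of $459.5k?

$749.9k: truthful gives $0k, deviation gives −$290.4k → loss $290.4k.
$604.2k: truthful gives $0k, deviation gives −$144.7k → loss $144.7k.
$789.9k: same outcome either way → loss $0k.
$551k: truthful gives $0k, deviation gives −$91.5k → loss $91.5k.
$598.5k: truthful gives $0k, deviation gives −$139k → loss $139k.
$471.9k: truthful gives $0k, deviation gives −$12.4k → loss $12.4k.
Maximum loss: $290.4k.

$290.4k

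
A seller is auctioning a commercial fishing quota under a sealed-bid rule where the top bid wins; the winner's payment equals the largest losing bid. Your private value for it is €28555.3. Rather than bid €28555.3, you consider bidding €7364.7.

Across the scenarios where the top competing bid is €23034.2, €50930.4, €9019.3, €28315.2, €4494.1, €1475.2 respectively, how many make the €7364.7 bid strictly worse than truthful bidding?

3

The deviation hurts exactly when the highest competing bid lies strictly between €7364.7 and €28555.3 — underbidding then forfeits a profitable win.
€23034.2: inside the interval → strictly worse (loss €5521.1).
€50930.4: above both → same outcome either way.
€9019.3: inside the interval → strictly worse (loss €19536).
€28315.2: inside the interval → strictly worse (loss €240.1).
€4494.1: below both → same outcome either way.
€1475.2: below both → same outcome either way.
Count: 3.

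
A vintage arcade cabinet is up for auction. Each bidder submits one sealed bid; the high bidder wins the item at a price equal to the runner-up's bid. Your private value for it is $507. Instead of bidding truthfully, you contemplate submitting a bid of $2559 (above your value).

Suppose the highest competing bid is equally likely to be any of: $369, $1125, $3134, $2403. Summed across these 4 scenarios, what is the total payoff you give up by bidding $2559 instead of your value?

$2514

The deviation costs you only when the competing bid falls strictly between $507 and $2559; elsewhere both bids give the same outcome.
$369: outcomes coincide → loss $0.
$1125: truthful payoff $0, deviation payoff −$618 → loss $618.
$3134: outcomes coincide → loss $0.
$2403: truthful payoff $0, deviation payoff −$1896 → loss $1896.
Total loss = $618 + $1896 = $2514.
Truthful bidding weakly dominates here: raising your bid can only win items priced above your value, and lowering it can only forfeit items priced below.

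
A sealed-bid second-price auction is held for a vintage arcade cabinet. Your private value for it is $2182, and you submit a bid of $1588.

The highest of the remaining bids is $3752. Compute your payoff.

Your bid $1588 is below the highest competing bid $3752, so you lose.
A losing bidder pays nothing and receives nothing: payoff = $0.

$0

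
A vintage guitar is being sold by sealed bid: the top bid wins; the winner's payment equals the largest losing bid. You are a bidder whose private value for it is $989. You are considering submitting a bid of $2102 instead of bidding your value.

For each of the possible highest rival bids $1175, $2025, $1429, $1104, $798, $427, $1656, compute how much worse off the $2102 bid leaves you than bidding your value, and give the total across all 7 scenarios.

The deviation costs you only when the competing bid falls strictly between $989 and $2102; elsewhere both bids give the same outcome.
$1175: truthful payoff $0, deviation payoff −$186 → loss $186.
$2025: truthful payoff $0, deviation payoff −$1036 → loss $1036.
$1429: truthful payoff $0, deviation payoff −$440 → loss $440.
$1104: truthful payoff $0, deviation payoff −$115 → loss $115.
$798: outcomes coincide → loss $0.
$427: outcomes coincide → loss $0.
$1656: truthful payoff $0, deviation payoff −$667 → loss $667.
Total loss = $186 + $1036 + $440 + $115 + $667 = $2444.

$2444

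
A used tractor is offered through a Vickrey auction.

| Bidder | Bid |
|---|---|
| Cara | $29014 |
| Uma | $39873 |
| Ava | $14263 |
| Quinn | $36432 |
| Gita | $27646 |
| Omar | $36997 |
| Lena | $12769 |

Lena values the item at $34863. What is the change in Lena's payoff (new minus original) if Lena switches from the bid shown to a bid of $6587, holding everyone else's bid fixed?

$0

The highest bid among the other bidders is $39873; Lena's bid doesn't change that.
Original bid $12769: Lena is not highest (top rival bid is $39873); payoff $0.
Alternative bid $6587: Lena is not highest (top rival bid is $39873); payoff $0.
Change in payoff = $0 − ($0) = $0.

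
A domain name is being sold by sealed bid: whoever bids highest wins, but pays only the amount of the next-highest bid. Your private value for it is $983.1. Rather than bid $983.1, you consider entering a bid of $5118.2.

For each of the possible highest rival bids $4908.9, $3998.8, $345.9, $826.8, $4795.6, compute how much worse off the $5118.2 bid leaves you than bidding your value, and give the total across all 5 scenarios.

The deviation costs you only when the competing bid falls strictly between $983.1 and $5118.2; elsewhere both bids give the same outcome.
$4908.9: truthful payoff $0, deviation payoff −$3925.8 → loss $3925.8.
$3998.8: truthful payoff $0, deviation payoff −$3015.7 → loss $3015.7.
$345.9: outcomes coincide → loss $0.
$826.8: outcomes coincide → loss $0.
$4795.6: truthful payoff $0, deviation payoff −$3812.5 → loss $3812.5.
Total loss = $3925.8 + $3015.7 + $3812.5 = $10754.

$10754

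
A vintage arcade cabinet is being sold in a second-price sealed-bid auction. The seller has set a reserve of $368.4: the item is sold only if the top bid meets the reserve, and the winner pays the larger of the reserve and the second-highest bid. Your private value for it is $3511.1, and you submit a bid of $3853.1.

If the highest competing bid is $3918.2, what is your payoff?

Your bid $3853.1 is below the highest competing bid $3918.2, so you lose. Payoff $0.

$0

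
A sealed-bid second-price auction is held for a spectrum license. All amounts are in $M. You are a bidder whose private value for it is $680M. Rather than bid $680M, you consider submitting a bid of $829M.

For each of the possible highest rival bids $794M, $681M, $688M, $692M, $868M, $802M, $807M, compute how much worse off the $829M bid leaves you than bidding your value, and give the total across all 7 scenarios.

$384M

The deviation costs you only when the competing bid falls strictly between $680M and $829M; elsewhere both bids give the same outcome.
$794M: truthful payoff $0M, deviation payoff −$114M → loss $114M.
$681M: truthful payoff $0M, deviation payoff −$1M → loss $1M.
$688M: truthful payoff $0M, deviation payoff −$8M → loss $8M.
$692M: truthful payoff $0M, deviation payoff −$12M → loss $12M.
$868M: outcomes coincide → loss $0M.
$802M: truthful payoff $0M, deviation payoff −$122M → loss $122M.
$807M: truthful payoff $0M, deviation payoff −$127M → loss $127M.
Total loss = $114M + $1M + $8M + $12M + $122M + $127M = $384M.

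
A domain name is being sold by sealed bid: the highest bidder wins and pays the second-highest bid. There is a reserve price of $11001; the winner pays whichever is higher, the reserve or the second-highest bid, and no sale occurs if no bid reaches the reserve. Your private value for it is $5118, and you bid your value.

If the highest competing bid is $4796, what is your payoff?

Your bid $5118 is the highest bid but falls below the reserve $11001, so the item goes unsold. Payoff $0.

$0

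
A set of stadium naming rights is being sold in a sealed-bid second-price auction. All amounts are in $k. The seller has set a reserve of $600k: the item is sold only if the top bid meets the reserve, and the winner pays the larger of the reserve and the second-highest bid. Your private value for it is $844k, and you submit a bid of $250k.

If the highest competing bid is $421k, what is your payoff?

$0k

Your bid $250k is below the highest competing bid $421k, so you lose. Payoff $0k.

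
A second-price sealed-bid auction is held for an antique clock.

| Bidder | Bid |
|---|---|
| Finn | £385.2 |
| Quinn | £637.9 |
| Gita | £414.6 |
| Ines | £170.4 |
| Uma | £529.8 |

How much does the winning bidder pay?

Highest bid: Quinn at £637.9, so Quinn wins.
Second-highest bid: Uma at £529.8 — that is the price the winner pays.

£529.8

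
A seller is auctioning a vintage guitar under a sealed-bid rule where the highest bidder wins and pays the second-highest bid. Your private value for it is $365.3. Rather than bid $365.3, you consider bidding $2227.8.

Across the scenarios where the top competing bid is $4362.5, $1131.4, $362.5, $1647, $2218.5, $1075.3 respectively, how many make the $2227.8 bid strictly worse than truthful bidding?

4

The deviation hurts exactly when the highest competing bid lies strictly between $365.3 and $2227.8 — overbidding then wins at a price above your value.
$4362.5: above both → same outcome either way.
$1131.4: inside the interval → strictly worse (loss $766.1).
$362.5: below both → same outcome either way.
$1647: inside the interval → strictly worse (loss $1281.7).
$2218.5: inside the interval → strictly worse (loss $1853.2).
$1075.3: inside the interval → strictly worse (loss $710).
Count: 4.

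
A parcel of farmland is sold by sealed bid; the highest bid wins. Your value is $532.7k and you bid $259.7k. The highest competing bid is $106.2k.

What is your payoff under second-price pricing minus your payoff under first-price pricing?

$153.5k

You have the highest bid, so you win under either rule.
Second-price: pay $106.2k → payoff $426.5k.
First-price: pay your own bid $259.7k → payoff $273k.
Difference = $426.5k − ($273k) = $153.5k.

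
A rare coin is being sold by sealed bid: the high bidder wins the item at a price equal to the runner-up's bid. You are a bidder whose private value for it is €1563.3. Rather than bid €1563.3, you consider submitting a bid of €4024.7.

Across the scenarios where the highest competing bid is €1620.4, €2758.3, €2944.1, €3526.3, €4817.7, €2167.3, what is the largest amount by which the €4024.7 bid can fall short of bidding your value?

€1963

€1620.4: truthful gives €0, deviation gives −€57.1 → loss €57.1.
€2758.3: truthful gives €0, deviation gives −€1195 → loss €1195.
€2944.1: truthful gives €0, deviation gives −€1380.8 → loss €1380.8.
€3526.3: truthful gives €0, deviation gives −€1963 → loss €1963.
€4817.7: same outcome either way → loss €0.
€2167.3: truthful gives €0, deviation gives −€604 → loss €604.
Maximum loss: €1963.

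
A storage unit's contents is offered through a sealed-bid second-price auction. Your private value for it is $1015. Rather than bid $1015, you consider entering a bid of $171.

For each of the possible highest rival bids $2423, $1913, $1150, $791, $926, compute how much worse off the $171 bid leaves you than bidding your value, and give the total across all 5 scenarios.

$313

The deviation costs you only when the competing bid falls strictly between $171 and $1015; elsewhere both bids give the same outcome.
$2423: outcomes coincide → loss $0.
$1913: outcomes coincide → loss $0.
$1150: outcomes coincide → loss $0.
$791: truthful payoff $224, deviation payoff $0 → loss $224.
$926: truthful payoff $89, deviation payoff $0 → loss $89.
Total loss = $224 + $89 = $313.
In a second-price auction your bid sets only whether you win, not what you pay, so bidding your true value is weakly dominant.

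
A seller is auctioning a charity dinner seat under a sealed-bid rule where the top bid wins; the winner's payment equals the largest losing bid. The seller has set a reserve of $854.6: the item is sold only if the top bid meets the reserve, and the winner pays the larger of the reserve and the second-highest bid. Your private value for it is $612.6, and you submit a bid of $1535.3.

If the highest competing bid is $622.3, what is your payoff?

−$242

Your bid $1535.3 is the highest and exceeds the reserve.
Price = max(second-highest bid, reserve) = max($622.3, $854.6) = $854.6.
Payoff = $612.6 − $854.6 = −$242.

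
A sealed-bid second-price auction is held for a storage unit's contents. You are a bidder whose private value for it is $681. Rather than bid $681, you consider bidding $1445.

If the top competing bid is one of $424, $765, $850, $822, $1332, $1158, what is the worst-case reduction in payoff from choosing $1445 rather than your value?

$651

$424: same outcome either way → loss $0.
$765: truthful gives $0, deviation gives −$84 → loss $84.
$850: truthful gives $0, deviation gives −$169 → loss $169.
$822: truthful gives $0, deviation gives −$141 → loss $141.
$1332: truthful gives $0, deviation gives −$651 → loss $651.
$1158: truthful gives $0, deviation gives −$477 → loss $477.
Maximum loss: $651.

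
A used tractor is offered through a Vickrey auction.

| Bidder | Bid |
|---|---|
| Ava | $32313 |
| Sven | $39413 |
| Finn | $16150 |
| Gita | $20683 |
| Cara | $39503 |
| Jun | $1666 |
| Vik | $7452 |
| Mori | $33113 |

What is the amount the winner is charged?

$39413

Highest bid: Cara at $39503, so Cara wins.
Second-highest bid: Sven at $39413 — that is the price the winner pays.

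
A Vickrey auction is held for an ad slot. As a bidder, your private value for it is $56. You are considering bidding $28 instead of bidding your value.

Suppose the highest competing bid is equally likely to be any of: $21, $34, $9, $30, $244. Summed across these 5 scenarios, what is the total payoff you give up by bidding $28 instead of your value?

$48

The deviation costs you only when the competing bid falls strictly between $28 and $56; elsewhere both bids give the same outcome.
$21: outcomes coincide → loss $0.
$34: truthful payoff $22, deviation payoff $0 → loss $22.
$9: outcomes coincide → loss $0.
$30: truthful payoff $26, deviation payoff $0 → loss $26.
$244: outcomes coincide → loss $0.
Total loss = $22 + $26 = $48.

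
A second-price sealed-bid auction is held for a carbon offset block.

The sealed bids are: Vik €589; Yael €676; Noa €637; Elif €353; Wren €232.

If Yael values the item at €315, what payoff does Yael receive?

Highest bid: Yael at €676, so Yael wins.
Second-highest bid: Noa at €637 — that is the price the winner pays.
Yael's payoff = value − price = €315 − €637 = −€322.

−€322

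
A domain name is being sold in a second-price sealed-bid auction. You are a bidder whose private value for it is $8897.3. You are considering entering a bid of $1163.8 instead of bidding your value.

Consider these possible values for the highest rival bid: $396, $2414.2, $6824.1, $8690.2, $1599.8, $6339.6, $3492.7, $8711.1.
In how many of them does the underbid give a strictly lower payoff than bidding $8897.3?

The deviation hurts exactly when the highest competing bid lies strictly between $1163.8 and $8897.3 — underbidding then forfeits a profitable win.
$396: below both → same outcome either way.
$2414.2: inside the interval → strictly worse (loss $6483.1).
$6824.1: inside the interval → strictly worse (loss $2073.2).
$8690.2: inside the interval → strictly worse (loss $207.1).
$1599.8: inside the interval → strictly worse (loss $7297.5).
$6339.6: inside the interval → strictly worse (loss $2557.7).
$3492.7: inside the interval → strictly worse (loss $5404.6).
$8711.1: inside the interval → strictly worse (loss $186.2).
Count: 7.

7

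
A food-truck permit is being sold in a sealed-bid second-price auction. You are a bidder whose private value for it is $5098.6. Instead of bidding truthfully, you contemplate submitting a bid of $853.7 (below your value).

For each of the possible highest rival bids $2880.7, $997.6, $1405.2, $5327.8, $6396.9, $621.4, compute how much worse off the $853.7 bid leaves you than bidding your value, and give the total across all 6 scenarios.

The deviation costs you only when the competing bid falls strictly between $853.7 and $5098.6; elsewhere both bids give the same outcome.
$2880.7: truthful payoff $2217.9, deviation payoff $0 → loss $2217.9.
$997.6: truthful payoff $4101, deviation payoff $0 → loss $4101.
$1405.2: truthful payoff $3693.4, deviation payoff $0 → loss $3693.4.
$5327.8: outcomes coincide → loss $0.
$6396.9: outcomes coincide → loss $0.
$621.4: outcomes coincide → loss $0.
Total loss = $2217.9 + $4101 + $3693.4 = $10012.3.

$10012.3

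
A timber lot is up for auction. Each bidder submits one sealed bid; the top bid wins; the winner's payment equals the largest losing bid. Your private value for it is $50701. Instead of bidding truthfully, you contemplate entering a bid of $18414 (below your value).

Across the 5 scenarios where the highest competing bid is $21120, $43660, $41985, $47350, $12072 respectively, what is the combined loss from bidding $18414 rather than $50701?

The deviation costs you only when the competing bid falls strictly between $18414 and $50701; elsewhere both bids give the same outcome.
$21120: truthful payoff $29581, deviation payoff $0 → loss $29581.
$43660: truthful payoff $7041, deviation payoff $0 → loss $7041.
$41985: truthful payoff $8716, deviation payoff $0 → loss $8716.
$47350: truthful payoff $3351, deviation payoff $0 → loss $3351.
$12072: outcomes coincide → loss $0.
Total loss = $29581 + $7041 + $8716 + $3351 = $48689.
Truthful bidding weakly dominates here: raising your bid can only win items priced above your value, and lowering it can only forfeit items priced below.

$48689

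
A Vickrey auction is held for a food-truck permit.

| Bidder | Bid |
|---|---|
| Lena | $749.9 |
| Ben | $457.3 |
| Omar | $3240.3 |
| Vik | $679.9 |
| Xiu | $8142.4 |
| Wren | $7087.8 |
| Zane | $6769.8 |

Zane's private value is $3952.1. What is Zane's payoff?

Highest bid: Xiu at $8142.4, so Xiu wins.
Second-highest bid: Wren at $7087.8 — that is the price the winner pays.
Zane did not win, so Zane pays nothing and receives nothing: payoff $0.

$0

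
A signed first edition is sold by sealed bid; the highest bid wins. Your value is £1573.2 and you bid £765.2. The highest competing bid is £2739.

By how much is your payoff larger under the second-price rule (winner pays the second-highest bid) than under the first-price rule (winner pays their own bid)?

Your bid £765.2 is below £2739, so you lose under either rule.
Payoff is £0 in both cases; difference = £0.

£0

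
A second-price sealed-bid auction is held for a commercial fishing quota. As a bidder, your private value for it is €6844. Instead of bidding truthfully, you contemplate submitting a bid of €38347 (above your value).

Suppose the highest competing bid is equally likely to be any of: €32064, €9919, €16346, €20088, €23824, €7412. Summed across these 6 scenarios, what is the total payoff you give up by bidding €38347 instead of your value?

€68589

The deviation costs you only when the competing bid falls strictly between €6844 and €38347; elsewhere both bids give the same outcome.
€32064: truthful payoff €0, deviation payoff −€25220 → loss €25220.
€9919: truthful payoff €0, deviation payoff −€3075 → loss €3075.
€16346: truthful payoff €0, deviation payoff −€9502 → loss €9502.
€20088: truthful payoff €0, deviation payoff −€13244 → loss €13244.
€23824: truthful payoff €0, deviation payoff −€16980 → loss €16980.
€7412: truthful payoff €0, deviation payoff −€568 → loss €568.
Total loss = €25220 + €3075 + €9502 + €13244 + €16980 + €568 = €68589.
Truthful bidding weakly dominates here: raising your bid can only win items priced above your value, and lowering it can only forfeit items priced below.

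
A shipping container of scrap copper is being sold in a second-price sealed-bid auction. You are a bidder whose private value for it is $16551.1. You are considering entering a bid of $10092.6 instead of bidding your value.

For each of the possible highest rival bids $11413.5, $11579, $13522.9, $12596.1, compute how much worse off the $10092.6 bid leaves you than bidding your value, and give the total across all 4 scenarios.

$17092.9

The deviation costs you only when the competing bid falls strictly between $10092.6 and $16551.1; elsewhere both bids give the same outcome.
$11413.5: truthful payoff $5137.6, deviation payoff $0 → loss $5137.6.
$11579: truthful payoff $4972.1, deviation payoff $0 → loss $4972.1.
$13522.9: truthful payoff $3028.2, deviation payoff $0 → loss $3028.2.
$12596.1: truthful payoff $3955, deviation payoff $0 → loss $3955.
Total loss = $5137.6 + $4972.1 + $3028.2 + $3955 = $17092.9.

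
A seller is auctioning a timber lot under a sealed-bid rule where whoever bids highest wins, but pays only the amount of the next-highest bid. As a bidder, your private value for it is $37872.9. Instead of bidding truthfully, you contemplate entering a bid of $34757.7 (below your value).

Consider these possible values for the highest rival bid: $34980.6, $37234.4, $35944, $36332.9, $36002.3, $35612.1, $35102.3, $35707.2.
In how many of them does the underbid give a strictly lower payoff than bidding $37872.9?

The deviation hurts exactly when the highest competing bid lies strictly between $34757.7 and $37872.9 — underbidding then forfeits a profitable win.
$34980.6: inside the interval → strictly worse (loss $2892.3).
$37234.4: inside the interval → strictly worse (loss $638.5).
$35944: inside the interval → strictly worse (loss $1928.9).
$36332.9: inside the interval → strictly worse (loss $1540).
$36002.3: inside the interval → strictly worse (loss $1870.6).
$35612.1: inside the interval → strictly worse (loss $2260.8).
$35102.3: inside the interval → strictly worse (loss $2770.6).
$35707.2: inside the interval → strictly worse (loss $2165.7).
Count: 8.

8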